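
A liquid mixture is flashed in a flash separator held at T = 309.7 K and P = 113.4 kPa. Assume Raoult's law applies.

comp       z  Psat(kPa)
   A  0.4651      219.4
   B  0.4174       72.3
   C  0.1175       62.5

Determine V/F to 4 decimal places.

V/F = 0.6435

Raoult's law: Kᵢ = Pᵢˢᵃᵗ/P = Pᵢˢᵃᵗ/113.4.
  K_A = 219.4/113.4 = 1.934744, K_B = 72.3/113.4 = 0.637566, K_C = 62.5/113.4 = 0.551146
Material balance + equilibrium reduce to Σ zᵢ(Kᵢ−1)/(1+V/F(Kᵢ−1)) = 0.
g(0) = ΣzᵢKᵢ − 1 = 0.2307 and g(1) = 1 − Σzᵢ/Kᵢ = -0.1083, so a root lies in (0, 1).
Newton iteration, V/F⁰ = 0.5:
  V/F = 0.5000: g = 0.04351, g' = -0.3099 → V/F = 0.6404
  V/F = 0.6404: g = 0.00093, g' = -0.2986 → V/F = 0.6435
Converged at V/F = 0.6435.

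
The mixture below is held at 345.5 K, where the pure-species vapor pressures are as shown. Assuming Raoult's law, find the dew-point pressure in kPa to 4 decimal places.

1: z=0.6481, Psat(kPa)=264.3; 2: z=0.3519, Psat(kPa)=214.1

At the dew point ψ → 1, so Σzᵢ/Kᵢ = 1 with Kᵢ = Pᵢˢᵃᵗ/P ⇒ 1/P = Σzᵢ/Pᵢˢᵃᵗ.
1/P = 0.6481/264.3 + 0.3519/214.1 = 0.0040958 ⇒ P = 244.1548 kPa

Pdew = 244.1548 kPa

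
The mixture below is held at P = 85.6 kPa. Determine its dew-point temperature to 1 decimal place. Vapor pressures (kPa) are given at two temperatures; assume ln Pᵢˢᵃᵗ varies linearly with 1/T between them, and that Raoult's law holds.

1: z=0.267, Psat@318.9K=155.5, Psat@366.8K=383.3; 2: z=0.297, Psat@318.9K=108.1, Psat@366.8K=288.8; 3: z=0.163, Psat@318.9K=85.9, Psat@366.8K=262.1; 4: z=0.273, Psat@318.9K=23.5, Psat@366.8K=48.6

T = 342.5 K

Dew-point temperature: Σzᵢ·P/Pᵢˢᵃᵗ(T) = 1. Interpolate ln Pᵢˢᵃᵗ = aᵢ + bᵢ/T.
  T = 318.9 K: ΣzᵢP/Pᵢˢᵃᵗ = 1.5390
  T = 366.8 K: ΣzᵢP/Pᵢˢᵃᵗ = 0.6817
  T = 342.9 K: ΣzᵢP/Pᵢˢᵃᵗ = 0.9925
  T = 330.9 K: ΣzᵢP/Pᵢˢᵃᵗ = 1.2253
  T = 336.9 K: ΣzᵢP/Pᵢˢᵃᵗ = 1.1005
  T = 339.9 K: ΣzᵢP/Pᵢˢᵃᵗ = 1.0446
  T = 341.4 K: ΣzᵢP/Pᵢˢᵃᵗ = 1.0181
Interpolating between 341.4 K and 342.9 K gives T ≈ 342.5 K.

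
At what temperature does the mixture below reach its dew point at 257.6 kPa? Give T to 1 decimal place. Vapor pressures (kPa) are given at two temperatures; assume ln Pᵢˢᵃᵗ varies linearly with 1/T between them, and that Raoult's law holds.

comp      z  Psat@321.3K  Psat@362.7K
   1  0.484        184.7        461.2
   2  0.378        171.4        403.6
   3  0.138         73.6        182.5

Dew-point temperature: Σzᵢ·P/Pᵢˢᵃᵗ(T) = 1. Interpolate ln Pᵢˢᵃᵗ = aᵢ + bᵢ/T.
  T = 321.3 K: ΣzᵢP/Pᵢˢᵃᵗ = 1.7261
  T = 362.7 K: ΣzᵢP/Pᵢˢᵃᵗ = 0.7064
  T = 342.0 K: ΣzᵢP/Pᵢˢᵃᵗ = 1.0747
  T = 352.4 K: ΣzᵢP/Pᵢˢᵃᵗ = 0.8650
  T = 347.2 K: ΣzᵢP/Pᵢˢᵃᵗ = 0.9626
  T = 344.6 K: ΣzᵢP/Pᵢˢᵃᵗ = 1.0167
Interpolating between 344.6 K and 347.2 K gives T ≈ 345.4 K.

T = 345.4 K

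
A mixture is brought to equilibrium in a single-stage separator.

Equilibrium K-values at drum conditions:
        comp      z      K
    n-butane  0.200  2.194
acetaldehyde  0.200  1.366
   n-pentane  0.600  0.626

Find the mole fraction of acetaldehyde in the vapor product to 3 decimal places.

y_acetaldehyde = 0.249

Newton iteration, β⁰ = 0.6:
  β = 0.600: g = -0.0902, g' = -0.254 → β = 0.245
  β = 0.245: g = 0.0048, g' = -0.295 → β = 0.262
Converged at β = 0.262.
Compositions from xᵢ = zᵢ/(1+β(Kᵢ−1)), yᵢ = Kᵢxᵢ:
  n-butane: x = 0.152, y = 0.334
  acetaldehyde: x = 0.183, y = 0.249
  n-pentane: x = 0.665, y = 0.416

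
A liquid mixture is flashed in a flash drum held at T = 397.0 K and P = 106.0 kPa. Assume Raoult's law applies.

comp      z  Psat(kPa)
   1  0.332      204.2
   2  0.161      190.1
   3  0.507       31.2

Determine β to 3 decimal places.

Raoult's law: Kᵢ = Pᵢˢᵃᵗ/P = Pᵢˢᵃᵗ/106.0.
  K_1 = 204.2/106.0 = 1.92642, K_2 = 190.1/106.0 = 1.79340, K_3 = 31.2/106.0 = 0.29434
Material balance + equilibrium reduce to Σ zᵢ(Kᵢ−1)/(1+β(Kᵢ−1)) = 0.
Feasibility: ΣzᵢKᵢ = 1.078, Σzᵢ/Kᵢ = 1.985 — both > 1, two phases present.
Newton–Raphson from β = 0.33:
  β = 0.330: g = -0.1296, g' = -0.660 → β = 0.134
  β = 0.134: g = -0.0058, g' = -0.616 → β = 0.124
Converged at β = 0.124.

β = 0.124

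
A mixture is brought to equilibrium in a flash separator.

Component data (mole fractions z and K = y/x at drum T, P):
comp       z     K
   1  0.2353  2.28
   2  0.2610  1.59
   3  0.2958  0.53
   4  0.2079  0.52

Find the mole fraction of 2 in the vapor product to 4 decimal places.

y_2 = 0.3244

Material balance + equilibrium reduce to Σ zᵢ(Kᵢ−1)/(1+ψ(Kᵢ−1)) = 0.
Check two-phase: ΣzᵢKᵢ = 1.2164 > 1 and Σzᵢ/Kᵢ = 1.2253 > 1, so g(0) = 0.2164 > 0 and g(1) = -0.2253 < 0.
Iterate (Newton) starting at ψ = 0.5:
  ψ = 0.5000: g = -0.01048, g' = -0.3921 → ψ = 0.4733
Converged at ψ = 0.4733.
Compositions from xᵢ = zᵢ/(1+ψ(Kᵢ−1)), yᵢ = Kᵢxᵢ:
  1: x = 0.1465, y = 0.3341
  2: x = 0.2040, y = 0.3244
  3: x = 0.3804, y = 0.2016
  4: x = 0.2690, y = 0.1399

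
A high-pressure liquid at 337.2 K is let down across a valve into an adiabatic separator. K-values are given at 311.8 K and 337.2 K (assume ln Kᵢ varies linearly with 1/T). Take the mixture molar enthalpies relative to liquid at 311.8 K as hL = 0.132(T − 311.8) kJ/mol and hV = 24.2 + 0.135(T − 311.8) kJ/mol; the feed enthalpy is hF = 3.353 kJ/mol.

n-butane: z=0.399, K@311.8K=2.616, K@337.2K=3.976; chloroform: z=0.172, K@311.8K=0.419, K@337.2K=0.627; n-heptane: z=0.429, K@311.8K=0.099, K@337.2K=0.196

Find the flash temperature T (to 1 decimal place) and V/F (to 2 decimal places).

Adiabatic flash: solve Rachford–Rice at each trial T, then check hF = ψ·hV(T) + (1−ψ)·hL(T).
  T = 311.8 K: K = (2.616, 0.419, 0.099), RR gives ψ = 0.119, H_out = 2.889 kJ/mol
  T = 337.2 K: K = (3.976, 0.627, 0.196), RR gives ψ = 0.370, H_out = 12.330 kJ/mol
  T = 324.5 K: K = (3.252, 0.517, 0.141), RR gives ψ = 0.258, H_out = 7.929 kJ/mol
  T = 318.1 K: K = (2.920, 0.466, 0.118), RR gives ψ = 0.194, H_out = 5.522 kJ/mol
  T = 315.0 K: K = (2.768, 0.442, 0.109), RR gives ψ = 0.159, H_out = 4.268 kJ/mol
  T = 313.4 K: K = (2.691, 0.431, 0.104), RR gives ψ = 0.140, H_out = 3.591 kJ/mol
Linear interpolation between T = 311.8 (H_out = 2.889) and T = 313.4 (H_out = 3.591) on hF = 3.353 gives T ≈ 312.9 K, at which ψ = 0.13.

T = 312.9 K, V/F = 0.13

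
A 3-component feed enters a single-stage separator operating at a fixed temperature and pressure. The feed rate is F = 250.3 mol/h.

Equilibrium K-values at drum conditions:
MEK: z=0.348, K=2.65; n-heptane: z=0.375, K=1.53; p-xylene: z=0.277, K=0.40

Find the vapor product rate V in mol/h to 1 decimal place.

Rachford–Rice: g(β) = Σ zᵢ(Kᵢ−1)/(1+β(Kᵢ−1)) = 0.
Check two-phase: ΣzᵢKᵢ = 1.607 > 1 and Σzᵢ/Kᵢ = 1.069 > 1, so g(0) = 0.607 > 0 and g(1) = -0.069 < 0.
Iterate (Newton) starting at β = 0.62:
  β = 0.620: g = 0.1688, g' = -0.544 → β = 0.930
  β = 0.930: g = -0.0165, g' = -0.705 → β = 0.907
  β = 0.907: g = -0.0003, g' = -0.680 → β = 0.906
Converged at β = 0.906.
Then V = β·F = 0.9064·250.3 = 226.9 mol/h and L = F − V = 23.4 mol/h.

V = 226.9 mol/h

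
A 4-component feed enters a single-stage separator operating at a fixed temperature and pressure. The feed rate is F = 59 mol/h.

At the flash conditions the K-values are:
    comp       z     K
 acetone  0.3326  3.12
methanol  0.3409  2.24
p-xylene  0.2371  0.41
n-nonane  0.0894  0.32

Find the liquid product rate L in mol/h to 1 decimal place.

L = 6.7 mol/h

Newton–Raphson from ψ = 0.5:
  ψ = 0.5000: g = 0.31269, g' = -0.8129 → ψ = 0.8846
  ψ = 0.8846: g = 0.00162, g' = -0.9215 → ψ = 0.8864
Converged at ψ = 0.8864.
Then V = ψ·F = 0.8864·59 = 52.3 mol/h and L = F − V = 6.7 mol/h.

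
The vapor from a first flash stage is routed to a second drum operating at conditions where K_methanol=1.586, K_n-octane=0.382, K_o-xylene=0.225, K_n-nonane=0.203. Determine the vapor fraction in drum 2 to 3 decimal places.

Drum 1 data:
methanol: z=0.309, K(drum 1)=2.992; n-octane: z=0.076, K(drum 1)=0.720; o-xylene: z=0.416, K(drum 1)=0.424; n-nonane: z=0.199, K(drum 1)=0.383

V/F (drum 2) = 0.276

Drum 1:
Rachford–Rice: g(ψ₁) = Σ zᵢ(Kᵢ−1)/(1+ψ₁(Kᵢ−1)) = 0.
Check two-phase: ΣzᵢKᵢ = 1.232 > 1 and Σzᵢ/Kᵢ = 1.710 > 1, so g(0) = 0.232 > 0 and g(1) = -0.710 < 0.
Newton iteration, ψ₁⁰ = 0.41:
  ψ₁ = 0.410: g = -0.1633, g' = -0.751 → ψ₁ = 0.193
  ψ₁ = 0.193: g = 0.0134, g' = -0.919 → ψ₁ = 0.207
Converged at ψ₁ = 0.207.
Drum-1 compositions:
  methanol: x = 0.219, y = 0.654
  n-octane: x = 0.081, y = 0.058
  o-xylene: x = 0.472, y = 0.200
  n-nonane: x = 0.228, y = 0.087
Drum-2 feed = drum-1 vapor: z₂ = (0.6542, 0.0581, 0.2003, 0.0874).
Drum 2:
Rachford–Rice: g(ψ₂) = Σ zᵢ(Kᵢ−1)/(1+ψ₂(Kᵢ−1)) = 0.
Check two-phase: ΣzᵢKᵢ = 1.123 > 1 and Σzᵢ/Kᵢ = 1.885 > 1, so g(0) = 0.123 > 0 and g(1) = -0.885 < 0.
Newton–Raphson from ψ₂ = 0.5:
  ψ₂ = 0.500: g = -0.1248, g' = -0.655 → ψ₂ = 0.310
  ψ₂ = 0.310: g = -0.0166, g' = -0.501 → ψ₂ = 0.276
Converged at ψ₂ = 0.276.
  methanol: x = 0.563, y = 0.893
  n-octane: x = 0.070, y = 0.027
  o-xylene: x = 0.255, y = 0.057
  n-nonane: x = 0.112, y = 0.023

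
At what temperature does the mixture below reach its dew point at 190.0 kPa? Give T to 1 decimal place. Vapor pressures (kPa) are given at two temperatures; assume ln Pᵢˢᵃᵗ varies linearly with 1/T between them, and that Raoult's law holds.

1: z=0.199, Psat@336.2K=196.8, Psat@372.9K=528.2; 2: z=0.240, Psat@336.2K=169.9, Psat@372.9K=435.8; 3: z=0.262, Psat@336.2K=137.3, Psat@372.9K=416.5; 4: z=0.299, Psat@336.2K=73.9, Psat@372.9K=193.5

T = 352.4 K

Dew-point temperature: Σzᵢ·P/Pᵢˢᵃᵗ(T) = 1. Interpolate ln Pᵢˢᵃᵗ = aᵢ + bᵢ/T.
  T = 336.2 K: ΣzᵢP/Pᵢˢᵃᵗ = 1.5918
  T = 372.9 K: ΣzᵢP/Pᵢˢᵃᵗ = 0.5893
  T = 354.5 K: ΣzᵢP/Pᵢˢᵃᵗ = 0.9448
  T = 345.4 K: ΣzᵢP/Pᵢˢᵃᵗ = 1.2160
  T = 349.9 K: ΣzᵢP/Pᵢˢᵃᵗ = 1.0716
  T = 352.2 K: ΣzᵢP/Pᵢˢᵃᵗ = 1.0058
Interpolating between 352.2 K and 354.5 K gives T ≈ 352.4 K.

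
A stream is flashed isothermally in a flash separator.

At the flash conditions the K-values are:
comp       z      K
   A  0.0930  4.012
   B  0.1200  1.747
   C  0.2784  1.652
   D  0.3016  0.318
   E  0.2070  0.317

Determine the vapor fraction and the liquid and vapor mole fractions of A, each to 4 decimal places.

ψ = 0.2146, x_A = 0.0565, y_A = 0.2266

Material balance + equilibrium reduce to Σ zᵢ(Kᵢ−1)/(1+ψ(Kᵢ−1)) = 0.
Check two-phase: ΣzᵢKᵢ = 1.2042 > 1 and Σzᵢ/Kᵢ = 1.8618 > 1, so g(0) = 0.2042 > 0 and g(1) = -0.8618 < 0.
Iterate (Newton) starting at ψ = 0.5:
  ψ = 0.5000: g = -0.21290, g' = -0.7829 → ψ = 0.2281
  ψ = 0.2281: g = -0.01038, g' = -0.7673 → ψ = 0.2145
  ψ = 0.2145: g = 0.00007, g' = -0.7772 → ψ = 0.2146
Converged at ψ = 0.2146.
Compositions from xᵢ = zᵢ/(1+ψ(Kᵢ−1)), yᵢ = Kᵢxᵢ:
  A: x = 0.0565, y = 0.2266
  B: x = 0.1034, y = 0.1807
  C: x = 0.2442, y = 0.4035
  D: x = 0.3533, y = 0.1124
  E: x = 0.2426, y = 0.0769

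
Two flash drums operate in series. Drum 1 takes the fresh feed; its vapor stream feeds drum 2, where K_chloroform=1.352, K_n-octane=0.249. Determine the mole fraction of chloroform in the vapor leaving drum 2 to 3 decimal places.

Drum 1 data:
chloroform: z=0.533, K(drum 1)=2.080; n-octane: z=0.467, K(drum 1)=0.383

Drum 1:
Let ψ₁ = V/F and solve Σ zᵢ(Kᵢ−1)/(1+ψ₁(Kᵢ−1)) = 0.
Feasibility: ΣzᵢKᵢ = 1.288, Σzᵢ/Kᵢ = 1.476 — both > 1, two phases present.
Iterate (Newton) starting at ψ₁ = 0.5:
  ψ₁ = 0.500: g = -0.0429, g' = -0.634 → ψ₁ = 0.432
  ψ₁ = 0.432: g = -0.0005, g' = -0.620 → ψ₁ = 0.431
Converged at ψ₁ = 0.431.
Drum-1 compositions:
  chloroform: x = 0.364, y = 0.756
  n-octane: x = 0.636, y = 0.244
Drum-2 feed = drum-1 vapor: z₂ = (0.7563, 0.2437).
Drum 2:
Let ψ₂ = V/F and solve Σ zᵢ(Kᵢ−1)/(1+ψ₂(Kᵢ−1)) = 0.
Check two-phase: ΣzᵢKᵢ = 1.083 > 1 and Σzᵢ/Kᵢ = 1.538 > 1, so g(0) = 0.083 > 0 and g(1) = -0.538 < 0.
Binary case is linear: z₁(K₁−1)(1+ψ₂(K₂−1)) + z₂(K₂−1)(1+ψ₂(K₁−1)) = 0
⇒ ψ₂ = [z₁(K₁−1)+z₂(K₂−1)] / [−(K₁−1)(K₂−1)] = 0.0831/0.2644 = 0.315
  chloroform: x = 0.681, y = 0.921
  n-octane: x = 0.319, y = 0.079

y_chloroform (drum 2) = 0.921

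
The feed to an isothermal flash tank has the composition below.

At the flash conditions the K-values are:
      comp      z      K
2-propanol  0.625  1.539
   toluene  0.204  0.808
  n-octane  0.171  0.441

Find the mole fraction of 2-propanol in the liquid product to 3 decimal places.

x_2-propanol = 0.427

Material balance + equilibrium reduce to Σ zᵢ(Kᵢ−1)/(1+β(Kᵢ−1)) = 0.
Feasibility: ΣzᵢKᵢ = 1.202, Σzᵢ/Kᵢ = 1.046 — both > 1, two phases present.
Newton–Raphson from β = 0.5:
  β = 0.500: g = 0.0894, g' = -0.225 → β = 0.898
  β = 0.898: g = -0.0121, g' = -0.309 → β = 0.858
  β = 0.858: g = -0.0003, g' = -0.293 → β = 0.857
Converged at β = 0.857.
Compositions from xᵢ = zᵢ/(1+β(Kᵢ−1)), yᵢ = Kᵢxᵢ:
  2-propanol: x = 0.427, y = 0.658
  toluene: x = 0.244, y = 0.197
  n-octane: x = 0.328, y = 0.145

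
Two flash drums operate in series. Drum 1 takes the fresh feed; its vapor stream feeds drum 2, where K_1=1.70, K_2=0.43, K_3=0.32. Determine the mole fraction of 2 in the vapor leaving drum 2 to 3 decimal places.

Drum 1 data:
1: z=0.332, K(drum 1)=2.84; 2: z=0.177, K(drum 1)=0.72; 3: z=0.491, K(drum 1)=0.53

Drum 1:
Iterate (Newton) starting at ψ₁ = 0.58:
  ψ₁ = 0.580: g = -0.0809, g' = -0.488 → ψ₁ = 0.414
  ψ₁ = 0.414: g = 0.0041, g' = -0.547 → ψ₁ = 0.422
Converged at ψ₁ = 0.422.
Drum-1 compositions:
  1: x = 0.187, y = 0.531
  2: x = 0.201, y = 0.144
  3: x = 0.612, y = 0.325
Drum-2 feed = drum-1 vapor: z₂ = (0.5310, 0.1445, 0.3245).
Drum 2:
Rachford–Rice: g(ψ₂) = Σ zᵢ(Kᵢ−1)/(1+ψ₂(Kᵢ−1)) = 0.
g(0) = ΣzᵢKᵢ − 1 = 0.069 and g(1) = 1 − Σzᵢ/Kᵢ = -0.663, so a root lies in (0, 1).
Newton–Raphson from ψ₂ = 0.66:
  ψ₂ = 0.660: g = -0.2782, g' = -0.736 → ψ₂ = 0.282
  ψ₂ = 0.282: g = -0.0609, g' = -0.478 → ψ₂ = 0.155
  ψ₂ = 0.155: g = -0.0017, g' = -0.456 → ψ₂ = 0.151
Converged at ψ₂ = 0.151.
  1: x = 0.480, y = 0.816
  2: x = 0.158, y = 0.068
  3: x = 0.362, y = 0.116

y_2 (drum 2) = 0.068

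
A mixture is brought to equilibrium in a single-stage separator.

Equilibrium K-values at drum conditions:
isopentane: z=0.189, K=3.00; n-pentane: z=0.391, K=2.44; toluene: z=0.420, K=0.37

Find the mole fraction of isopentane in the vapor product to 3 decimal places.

Iterate (Newton) starting at V/F = 0.5:
  V/F = 0.500: g = 0.1301, g' = -0.818 → V/F = 0.659
  V/F = 0.659: g = -0.0004, g' = -0.842 → V/F = 0.658
Converged at V/F = 0.658.
Compositions from xᵢ = zᵢ/(1+V/F(Kᵢ−1)), yᵢ = Kᵢxᵢ:
  isopentane: x = 0.082, y = 0.245
  n-pentane: x = 0.201, y = 0.490
  toluene: x = 0.718, y = 0.266

y_isopentane = 0.245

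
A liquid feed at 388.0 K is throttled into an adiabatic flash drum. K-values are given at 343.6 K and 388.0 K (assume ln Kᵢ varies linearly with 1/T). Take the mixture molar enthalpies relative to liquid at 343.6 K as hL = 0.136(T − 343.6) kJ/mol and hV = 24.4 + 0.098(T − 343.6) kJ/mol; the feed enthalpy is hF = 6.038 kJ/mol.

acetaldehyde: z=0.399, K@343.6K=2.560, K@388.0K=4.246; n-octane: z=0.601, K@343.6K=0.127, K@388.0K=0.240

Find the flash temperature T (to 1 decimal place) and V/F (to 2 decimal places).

T = 357.1 K, V/F = 0.18

Adiabatic flash: solve Rachford–Rice at each trial T, then check hF = ψ·hV(T) + (1−ψ)·hL(T).
  T = 343.6 K: K = (2.560, 0.127), RR gives ψ = 0.072, H_out = 1.752 kJ/mol
  T = 388.0 K: K = (4.246, 0.240), RR gives ψ = 0.340, H_out = 13.757 kJ/mol
  T = 365.8 K: K = (3.348, 0.178), RR gives ψ = 0.229, H_out = 8.424 kJ/mol
  T = 354.7 K: K = (2.940, 0.151), RR gives ψ = 0.160, H_out = 5.352 kJ/mol
  T = 360.2 K: K = (3.139, 0.164), RR gives ψ = 0.196, H_out = 6.924 kJ/mol
  T = 357.4 K: K = (3.037, 0.157), RR gives ψ = 0.178, H_out = 6.137 kJ/mol
  T = 356.0 K: K = (2.986, 0.154), RR gives ψ = 0.169, H_out = 5.734 kJ/mol
Linear interpolation between T = 356.0 (H_out = 5.734) and T = 357.4 (H_out = 6.137) on hF = 6.038 gives T ≈ 357.1 K, at which ψ = 0.18.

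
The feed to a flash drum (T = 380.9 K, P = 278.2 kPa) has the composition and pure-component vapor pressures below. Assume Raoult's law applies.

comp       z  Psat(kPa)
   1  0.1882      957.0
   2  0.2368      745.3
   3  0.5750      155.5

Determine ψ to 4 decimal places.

Raoult's law: Kᵢ = Pᵢˢᵃᵗ/P = Pᵢˢᵃᵗ/278.2.
  K_1 = 957.0/278.2 = 3.439971, K_2 = 745.3/278.2 = 2.679008, K_3 = 155.5/278.2 = 0.558950
Material balance + equilibrium reduce to Σ zᵢ(Kᵢ−1)/(1+ψ(Kᵢ−1)) = 0.
Feasibility: ΣzᵢKᵢ = 1.6032, Σzᵢ/Kᵢ = 1.1718 — both > 1, two phases present.
Newton iteration, ψ⁰ = 0.5:
  ψ = 0.5000: g = 0.09764, g' = -0.6087 → ψ = 0.6604
  ψ = 0.6604: g = 0.00656, g' = -0.5371 → ψ = 0.6726
Converged at ψ = 0.6726.

ψ = 0.6726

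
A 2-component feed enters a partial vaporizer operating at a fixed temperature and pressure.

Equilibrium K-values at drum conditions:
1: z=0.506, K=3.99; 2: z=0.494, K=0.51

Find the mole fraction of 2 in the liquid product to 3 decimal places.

x_2 = 0.859

Binary case is linear: z₁(K₁−1)(1+β(K₂−1)) + z₂(K₂−1)(1+β(K₁−1)) = 0
⇒ β = [z₁(K₁−1)+z₂(K₂−1)] / [−(K₁−1)(K₂−1)] = 1.2709/1.4651 = 0.867
Compositions from xᵢ = zᵢ/(1+β(Kᵢ−1)), yᵢ = Kᵢxᵢ:
  1: x = 0.141, y = 0.562
  2: x = 0.859, y = 0.438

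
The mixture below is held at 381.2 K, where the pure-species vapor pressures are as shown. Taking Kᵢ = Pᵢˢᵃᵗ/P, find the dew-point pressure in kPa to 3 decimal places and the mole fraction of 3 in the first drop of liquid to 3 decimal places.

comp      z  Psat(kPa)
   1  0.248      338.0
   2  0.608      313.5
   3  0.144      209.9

Pdew = 297.693 kPa, x_3 = 0.204

At the dew point ψ → 1, so Σzᵢ/Kᵢ = 1 with Kᵢ = Pᵢˢᵃᵗ/P ⇒ 1/P = Σzᵢ/Pᵢˢᵃᵗ.
1/P = 0.248/338.0 + 0.608/313.5 + 0.144/209.9 = 0.003359 ⇒ P = 297.693 kPa
xᵢ = zᵢP/Pᵢˢᵃᵗ ⇒ x_3 = 0.144·297.693/209.9 = 0.204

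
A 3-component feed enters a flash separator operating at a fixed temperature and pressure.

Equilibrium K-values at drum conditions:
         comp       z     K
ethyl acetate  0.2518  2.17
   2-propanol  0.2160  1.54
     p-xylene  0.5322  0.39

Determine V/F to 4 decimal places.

V/F = 0.1522

Material balance + equilibrium reduce to Σ zᵢ(Kᵢ−1)/(1+V/F(Kᵢ−1)) = 0.
g(0) = ΣzᵢKᵢ − 1 = 0.0866 and g(1) = 1 − Σzᵢ/Kᵢ = -0.6209, so a root lies in (0, 1).
Newton iteration, V/F⁰ = 0.5:
  V/F = 0.5000: g = -0.18940, g' = -0.5862 → V/F = 0.1769
  V/F = 0.1769: g = -0.01337, g' = -0.5379 → V/F = 0.1521
  V/F = 0.1521: g = 0.00006, g' = -0.5428 → V/F = 0.1522
Converged at V/F = 0.1522.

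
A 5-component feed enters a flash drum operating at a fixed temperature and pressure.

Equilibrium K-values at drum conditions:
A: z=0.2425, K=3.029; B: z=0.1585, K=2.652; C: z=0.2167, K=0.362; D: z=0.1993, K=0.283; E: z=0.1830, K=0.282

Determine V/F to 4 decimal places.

Rachford–Rice: g(V/F) = Σ zᵢ(Kᵢ−1)/(1+V/F(Kᵢ−1)) = 0.
Check two-phase: ΣzᵢKᵢ = 1.3413 > 1 and Σzᵢ/Kᵢ = 2.0916 > 1, so g(0) = 0.3413 > 0 and g(1) = -1.0916 < 0.
Newton iteration, V/F⁰ = 0.5:
  V/F = 0.5000: g = -0.24311, g' = -1.0445 → V/F = 0.2672
  V/F = 0.2672: g = -0.00535, g' = -1.0573 → V/F = 0.2622
Converged at V/F = 0.2622.

V/F = 0.2622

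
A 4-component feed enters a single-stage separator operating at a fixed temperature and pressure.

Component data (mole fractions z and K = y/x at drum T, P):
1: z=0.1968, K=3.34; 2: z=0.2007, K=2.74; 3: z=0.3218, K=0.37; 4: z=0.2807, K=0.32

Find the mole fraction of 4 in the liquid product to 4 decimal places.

Let ψ = V/F and solve Σ zᵢ(Kᵢ−1)/(1+ψ(Kᵢ−1)) = 0.
Check two-phase: ΣzᵢKᵢ = 1.4161 > 1 and Σzᵢ/Kᵢ = 1.8791 > 1, so g(0) = 0.4161 > 0 and g(1) = -0.8791 < 0.
Iterate (Newton) starting at ψ = 0.5:
  ψ = 0.5000: g = -0.18620, g' = -0.9728 → ψ = 0.3086
  ψ = 0.3086: g = 0.00141, g' = -1.0253 → ψ = 0.3100
Converged at ψ = 0.3100.
Compositions from xᵢ = zᵢ/(1+ψ(Kᵢ−1)), yᵢ = Kᵢxᵢ:
  1: x = 0.1141, y = 0.3810
  2: x = 0.1304, y = 0.3572
  3: x = 0.3999, y = 0.1480
  4: x = 0.3557, y = 0.1138

x_4 = 0.3557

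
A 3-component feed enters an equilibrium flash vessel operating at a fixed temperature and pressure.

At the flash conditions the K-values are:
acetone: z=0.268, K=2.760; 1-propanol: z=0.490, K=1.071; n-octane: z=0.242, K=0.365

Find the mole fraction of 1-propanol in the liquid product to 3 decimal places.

x_1-propanol = 0.469

Let ψ = V/F and solve Σ zᵢ(Kᵢ−1)/(1+ψ(Kᵢ−1)) = 0.
Feasibility: ΣzᵢKᵢ = 1.353, Σzᵢ/Kᵢ = 1.218 — both > 1, two phases present.
Iterate (Newton) starting at ψ = 0.69:
  ψ = 0.690: g = -0.0273, g' = -0.481 → ψ = 0.633
  ψ = 0.633: g = -0.0006, g' = -0.461 → ψ = 0.632
Converged at ψ = 0.632.
Compositions from xᵢ = zᵢ/(1+ψ(Kᵢ−1)), yᵢ = Kᵢxᵢ:
  acetone: x = 0.127, y = 0.350
  1-propanol: x = 0.469, y = 0.502
  n-octane: x = 0.404, y = 0.148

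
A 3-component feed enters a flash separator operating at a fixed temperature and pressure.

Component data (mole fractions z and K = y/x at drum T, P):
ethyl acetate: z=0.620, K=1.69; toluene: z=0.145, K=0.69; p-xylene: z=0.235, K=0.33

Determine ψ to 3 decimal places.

ψ = 0.565

Newton–Raphson from ψ = 0.48:
  ψ = 0.480: g = 0.0365, g' = -0.415 → ψ = 0.568
  ψ = 0.568: g = -0.0013, g' = -0.448 → ψ = 0.565
Converged at ψ = 0.565.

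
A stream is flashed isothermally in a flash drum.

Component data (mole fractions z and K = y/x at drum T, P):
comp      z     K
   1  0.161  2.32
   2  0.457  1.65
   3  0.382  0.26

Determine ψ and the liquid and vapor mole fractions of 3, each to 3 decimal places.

ψ = 0.359, x_3 = 0.520, y_3 = 0.135

Material balance + equilibrium reduce to Σ zᵢ(Kᵢ−1)/(1+ψ(Kᵢ−1)) = 0.
Check two-phase: ΣzᵢKᵢ = 1.227 > 1 and Σzᵢ/Kᵢ = 1.816 > 1, so g(0) = 0.227 > 0 and g(1) = -0.816 < 0.
Newton iteration, ψ⁰ = 0.59:
  ψ = 0.590: g = -0.1676, g' = -0.849 → ψ = 0.393
  ψ = 0.393: g = -0.0218, g' = -0.660 → ψ = 0.360
  ψ = 0.360: g = -0.0003, g' = -0.644 → ψ = 0.359
Converged at ψ = 0.359.
Compositions from xᵢ = zᵢ/(1+ψ(Kᵢ−1)), yᵢ = Kᵢxᵢ:
  1: x = 0.109, y = 0.253
  2: x = 0.371, y = 0.611
  3: x = 0.520, y = 0.135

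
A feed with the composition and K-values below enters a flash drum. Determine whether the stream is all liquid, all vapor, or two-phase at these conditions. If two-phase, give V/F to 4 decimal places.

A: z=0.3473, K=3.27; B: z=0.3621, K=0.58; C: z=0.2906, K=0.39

ΣzᵢKᵢ = 1.4590; Σzᵢ/Kᵢ = 1.4756.
Both exceed 1, so a two-phase solution exists.
Rachford–Rice: g(ψ) = Σ zᵢ(Kᵢ−1)/(1+ψ(Kᵢ−1)) = 0.
Newton iteration, ψ⁰ = 0.38:
  ψ = 0.3800: g = 0.01154, g' = -0.7895 → ψ = 0.3946
  ψ = 0.3946: g = 0.00009, g' = -0.7773 → ψ = 0.3947
Converged at ψ = 0.3947.

two-phase, V/F = 0.3947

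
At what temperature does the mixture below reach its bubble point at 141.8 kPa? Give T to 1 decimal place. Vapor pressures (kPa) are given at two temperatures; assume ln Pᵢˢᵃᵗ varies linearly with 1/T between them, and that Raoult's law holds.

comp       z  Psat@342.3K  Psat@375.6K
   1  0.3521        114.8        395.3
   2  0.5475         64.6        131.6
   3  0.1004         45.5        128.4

T = 360.2 K

Bubble-point temperature: ΣzᵢPᵢˢᵃᵗ(T) = P. Interpolate ln Pᵢˢᵃᵗ = aᵢ + bᵢ/T.
  T = 342.3 K: ΣzᵢPᵢˢᵃᵗ = 80.36 kPa
  T = 375.6 K: ΣzᵢPᵢˢᵃᵗ = 224.13 kPa
  T = 359.0 K: ΣzᵢPᵢˢᵃᵗ = 136.58 kPa
  T = 367.3 K: ΣzᵢPᵢˢᵃᵗ = 175.64 kPa
  T = 363.1 K: ΣzᵢPᵢˢᵃᵗ = 154.80 kPa
  T = 361.1 K: ΣzᵢPᵢˢᵃᵗ = 145.66 kPa
Interpolating between 359.0 K and 361.1 K gives T ≈ 360.2 K.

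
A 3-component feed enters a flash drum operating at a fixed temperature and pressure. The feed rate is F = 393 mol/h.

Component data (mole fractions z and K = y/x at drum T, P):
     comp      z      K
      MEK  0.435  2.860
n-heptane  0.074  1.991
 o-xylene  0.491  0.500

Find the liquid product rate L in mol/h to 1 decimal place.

L = 106.7 mol/h

Let ψ = V/F and solve Σ zᵢ(Kᵢ−1)/(1+ψ(Kᵢ−1)) = 0.
Check two-phase: ΣzᵢKᵢ = 1.637 > 1 and Σzᵢ/Kᵢ = 1.171 > 1, so g(0) = 0.637 > 0 and g(1) = -0.171 < 0.
Iterate (Newton) starting at ψ = 0.5:
  ψ = 0.500: g = 0.1409, g' = -0.655 → ψ = 0.715
  ψ = 0.715: g = 0.0079, g' = -0.599 → ψ = 0.728
Converged at ψ = 0.728.
Then V = ψ·F = 0.7285·393 = 286.3 mol/h and L = F − V = 106.7 mol/h.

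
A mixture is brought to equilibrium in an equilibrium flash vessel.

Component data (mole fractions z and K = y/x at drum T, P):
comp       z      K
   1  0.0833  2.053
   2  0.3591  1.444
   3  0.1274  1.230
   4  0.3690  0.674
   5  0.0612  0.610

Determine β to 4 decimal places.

Rachford–Rice: g(β) = Σ zᵢ(Kᵢ−1)/(1+β(Kᵢ−1)) = 0.
Check two-phase: ΣzᵢKᵢ = 1.1323 > 1 and Σzᵢ/Kᵢ = 1.0406 > 1, so g(0) = 0.1323 > 0 and g(1) = -0.0406 < 0.
Iterate (Newton) starting at β = 0.64:
  β = 0.6400: g = 0.01829, g' = -0.1602 → β = 0.7542
  β = 0.7542: g = -0.00002, g' = -0.1610 → β = 0.7540
Converged at β = 0.7540.

β = 0.7540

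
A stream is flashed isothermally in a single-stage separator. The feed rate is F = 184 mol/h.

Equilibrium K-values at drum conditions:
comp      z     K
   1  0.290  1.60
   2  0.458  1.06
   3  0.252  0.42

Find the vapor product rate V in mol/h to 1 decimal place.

V = 52.9 mol/h

Rachford–Rice: g(V/F) = Σ zᵢ(Kᵢ−1)/(1+V/F(Kᵢ−1)) = 0.
g(0) = ΣzᵢKᵢ − 1 = 0.055 and g(1) = 1 − Σzᵢ/Kᵢ = -0.213, so a root lies in (0, 1).
Newton iteration, V/F⁰ = 0.67:
  V/F = 0.670: g = -0.0885, g' = -0.281 → V/F = 0.355
  V/F = 0.355: g = -0.0138, g' = -0.207 → V/F = 0.289
  V/F = 0.289: g = -0.0003, g' = -0.200 → V/F = 0.288
Converged at V/F = 0.288.
Then V = V/F·F = 0.2875·184 = 52.9 mol/h and L = F − V = 131.1 mol/h.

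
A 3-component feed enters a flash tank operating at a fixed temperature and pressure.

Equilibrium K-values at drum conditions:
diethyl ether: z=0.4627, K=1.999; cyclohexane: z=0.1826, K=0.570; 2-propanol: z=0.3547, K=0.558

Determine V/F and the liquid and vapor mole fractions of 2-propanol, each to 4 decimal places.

V/F = 0.5187, x_2-propanol = 0.4602, y_2-propanol = 0.2568

Newton–Raphson from V/F = 0.59:
  V/F = 0.5900: g = -0.02647, g' = -0.3702 → V/F = 0.5185
  V/F = 0.5185: g = 0.00007, g' = -0.3729 → V/F = 0.5187
Converged at V/F = 0.5187.
Compositions from xᵢ = zᵢ/(1+V/F(Kᵢ−1)), yᵢ = Kᵢxᵢ:
  diethyl ether: x = 0.3048, y = 0.6092
  cyclohexane: x = 0.2350, y = 0.1340
  2-propanol: x = 0.4602, y = 0.2568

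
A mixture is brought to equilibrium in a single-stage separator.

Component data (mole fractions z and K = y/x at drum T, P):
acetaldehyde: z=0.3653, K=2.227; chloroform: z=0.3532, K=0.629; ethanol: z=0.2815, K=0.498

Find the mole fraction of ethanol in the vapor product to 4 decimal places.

y_ethanol = 0.1681

Iterate (Newton) starting at ψ = 0.61:
  ψ = 0.6100: g = -0.11670, g' = -0.4085 → ψ = 0.3243
  ψ = 0.3243: g = 0.00288, g' = -0.4455 → ψ = 0.3308
Converged at ψ = 0.3308.
Compositions from xᵢ = zᵢ/(1+ψ(Kᵢ−1)), yᵢ = Kᵢxᵢ:
  acetaldehyde: x = 0.2598, y = 0.5787
  chloroform: x = 0.4026, y = 0.2532
  ethanol: x = 0.3376, y = 0.1681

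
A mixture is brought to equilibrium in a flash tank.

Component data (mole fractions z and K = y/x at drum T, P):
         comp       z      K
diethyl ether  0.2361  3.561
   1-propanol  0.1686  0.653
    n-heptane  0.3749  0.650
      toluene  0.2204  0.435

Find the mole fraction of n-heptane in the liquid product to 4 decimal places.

x_n-heptane = 0.4143

Material balance + equilibrium reduce to Σ zᵢ(Kᵢ−1)/(1+β(Kᵢ−1)) = 0.
Feasibility: ΣzᵢKᵢ = 1.2904, Σzᵢ/Kᵢ = 1.4079 — both > 1, two phases present.
Newton iteration, β⁰ = 0.5:
  β = 0.5000: g = -0.13825, g' = -0.5316 → β = 0.2399
  β = 0.2399: g = 0.02340, g' = -0.7671 → β = 0.2704
  β = 0.2704: g = 0.00075, g' = -0.7193 → β = 0.2715
Converged at β = 0.2715.
Compositions from xᵢ = zᵢ/(1+β(Kᵢ−1)), yᵢ = Kᵢxᵢ:
  diethyl ether: x = 0.1393, y = 0.4959
  1-propanol: x = 0.1861, y = 0.1215
  n-heptane: x = 0.4143, y = 0.2693
  toluene: x = 0.2603, y = 0.1132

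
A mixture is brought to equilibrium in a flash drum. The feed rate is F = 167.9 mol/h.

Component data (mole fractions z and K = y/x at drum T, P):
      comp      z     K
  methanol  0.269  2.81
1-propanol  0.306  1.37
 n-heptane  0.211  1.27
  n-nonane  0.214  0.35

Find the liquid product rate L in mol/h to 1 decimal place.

Newton iteration, β⁰ = 0.61:
  β = 0.610: g = 0.1422, g' = -0.487 → β = 0.902
  β = 0.902: g = -0.0208, g' = -0.689 → β = 0.872
  β = 0.872: g = -0.0006, g' = -0.649 → β = 0.871
Converged at β = 0.871.
Then V = β·F = 0.8712·167.9 = 146.3 mol/h and L = F − V = 21.6 mol/h.

L = 21.6 mol/h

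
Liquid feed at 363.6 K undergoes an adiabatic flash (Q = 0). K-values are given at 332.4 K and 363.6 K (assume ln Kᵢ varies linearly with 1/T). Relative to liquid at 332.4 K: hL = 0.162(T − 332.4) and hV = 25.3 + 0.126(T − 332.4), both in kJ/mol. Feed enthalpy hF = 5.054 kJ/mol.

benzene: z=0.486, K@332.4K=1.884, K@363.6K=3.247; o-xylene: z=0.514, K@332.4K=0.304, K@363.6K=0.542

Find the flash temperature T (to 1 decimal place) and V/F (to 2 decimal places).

T = 334.8 K, V/F = 0.18

Adiabatic flash: solve Rachford–Rice at each trial T, then check hF = ψ·hV(T) + (1−ψ)·hL(T).
  T = 332.4 K: K = (1.884, 0.304), RR gives ψ = 0.117, H_out = 2.956 kJ/mol
  T = 363.6 K: K = (3.247, 0.542), RR gives ψ = 0.832, H_out = 25.179 kJ/mol
  T = 348.0 K: K = (2.504, 0.411), RR gives ψ = 0.484, H_out = 14.491 kJ/mol
  T = 340.2 K: K = (2.179, 0.355), RR gives ψ = 0.317, H_out = 9.201 kJ/mol
  T = 336.3 K: K = (2.028, 0.329), RR gives ψ = 0.224, H_out = 6.265 kJ/mol
  T = 334.4 K: K = (1.957, 0.317), RR gives ψ = 0.174, H_out = 4.710 kJ/mol
Linear interpolation between T = 334.4 (H_out = 4.710) and T = 336.3 (H_out = 6.265) on hF = 5.054 gives T ≈ 334.8 K, at which ψ = 0.18.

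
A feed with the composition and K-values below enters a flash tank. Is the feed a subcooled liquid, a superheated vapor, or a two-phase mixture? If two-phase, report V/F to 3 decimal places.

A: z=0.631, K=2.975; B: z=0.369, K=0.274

two-phase, V/F = 0.682

ΣzᵢKᵢ = 1.978; Σzᵢ/Kᵢ = 1.559.
Both exceed 1, so a two-phase solution exists.
Iterate (Newton) starting at ψ = 0.37:
  ψ = 0.370: g = 0.3538, g' = -1.185 → ψ = 0.668
  ψ = 0.668: g = 0.0166, g' = -1.191 → ψ = 0.682
Converged at ψ = 0.682.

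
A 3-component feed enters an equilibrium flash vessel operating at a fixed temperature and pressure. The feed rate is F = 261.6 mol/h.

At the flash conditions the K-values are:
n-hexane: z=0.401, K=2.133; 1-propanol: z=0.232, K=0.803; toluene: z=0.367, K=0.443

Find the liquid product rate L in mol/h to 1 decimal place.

Newton–Raphson from ψ = 0.5:
  ψ = 0.500: g = -0.0440, g' = -0.440 → ψ = 0.400
Converged at ψ = 0.400.
Then V = ψ·F = 0.4000·261.6 = 104.6 mol/h and L = F − V = 157.0 mol/h.

L = 157.0 mol/h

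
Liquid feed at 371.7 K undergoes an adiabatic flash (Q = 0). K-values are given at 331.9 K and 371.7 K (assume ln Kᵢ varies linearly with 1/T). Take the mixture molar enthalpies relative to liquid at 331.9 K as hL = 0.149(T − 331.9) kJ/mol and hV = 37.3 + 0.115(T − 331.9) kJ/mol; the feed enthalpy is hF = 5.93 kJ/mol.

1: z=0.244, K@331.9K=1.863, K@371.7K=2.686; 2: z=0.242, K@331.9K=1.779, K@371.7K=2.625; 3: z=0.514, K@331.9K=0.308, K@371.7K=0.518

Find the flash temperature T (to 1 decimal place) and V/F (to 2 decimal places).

T = 335.6 K, V/F = 0.14

Adiabatic flash: solve Rachford–Rice at each trial T, then check hF = ψ·hV(T) + (1−ψ)·hL(T).
  T = 331.9 K: K = (1.863, 1.779, 0.308), RR gives ψ = 0.076, H_out = 2.845 kJ/mol
  T = 371.7 K: K = (2.686, 2.625, 0.518), RR gives ψ = 0.698, H_out = 31.013 kJ/mol
  T = 351.8 K: K = (2.260, 2.185, 0.405), RR gives ψ = 0.397, H_out = 17.496 kJ/mol
  T = 341.9 K: K = (2.059, 1.978, 0.355), RR gives ψ = 0.249, H_out = 10.686 kJ/mol
  T = 336.9 K: K = (1.960, 1.878, 0.331), RR gives ψ = 0.167, H_out = 6.944 kJ/mol
  T = 334.4 K: K = (1.911, 1.828, 0.319), RR gives ψ = 0.123, H_out = 4.949 kJ/mol
  T = 335.6 K: K = (1.935, 1.852, 0.325), RR gives ψ = 0.144, H_out = 5.919 kJ/mol
Linear interpolation between T = 335.6 (H_out = 5.919) and T = 336.9 (H_out = 6.944) on hF = 5.93 gives T ≈ 335.6 K, at which ψ = 0.14.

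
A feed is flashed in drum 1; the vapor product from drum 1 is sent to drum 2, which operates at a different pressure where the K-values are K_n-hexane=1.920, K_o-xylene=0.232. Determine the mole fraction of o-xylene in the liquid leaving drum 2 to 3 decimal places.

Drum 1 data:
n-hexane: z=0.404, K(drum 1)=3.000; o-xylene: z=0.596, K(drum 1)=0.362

x_o-xylene (drum 2) = 0.545

Drum 1:
Binary case is linear: z₁(K₁−1)(1+ψ₁(K₂−1)) + z₂(K₂−1)(1+ψ₁(K₁−1)) = 0
⇒ ψ₁ = [z₁(K₁−1)+z₂(K₂−1)] / [−(K₁−1)(K₂−1)] = 0.4278/1.2760 = 0.335
Drum-1 compositions:
  n-hexane: x = 0.242, y = 0.726
  o-xylene: x = 0.758, y = 0.274
Drum-2 feed = drum-1 vapor: z₂ = (0.7255, 0.2745).
Drum 2:
Binary case is linear: z₁(K₁−1)(1+ψ₂(K₂−1)) + z₂(K₂−1)(1+ψ₂(K₁−1)) = 0
⇒ ψ₂ = [z₁(K₁−1)+z₂(K₂−1)] / [−(K₁−1)(K₂−1)] = 0.4567/0.7066 = 0.646
  n-hexane: x = 0.455, y = 0.874
  o-xylene: x = 0.545, y = 0.126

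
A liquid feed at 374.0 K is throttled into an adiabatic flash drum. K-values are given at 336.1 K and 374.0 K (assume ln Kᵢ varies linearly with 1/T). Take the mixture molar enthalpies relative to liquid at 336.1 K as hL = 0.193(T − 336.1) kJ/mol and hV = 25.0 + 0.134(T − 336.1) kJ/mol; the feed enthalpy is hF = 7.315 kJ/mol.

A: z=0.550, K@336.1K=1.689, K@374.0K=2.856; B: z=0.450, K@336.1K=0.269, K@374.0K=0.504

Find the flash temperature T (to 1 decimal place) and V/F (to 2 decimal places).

T = 341.9 K, V/F = 0.25

Adiabatic flash: solve Rachford–Rice at each trial T, then check hF = ψ·hV(T) + (1−ψ)·hL(T).
  T = 336.1 K: K = (1.689, 0.269), RR gives ψ = 0.099, H_out = 2.482 kJ/mol
  T = 374.0 K: K = (2.856, 0.504), RR gives ψ = 0.866, H_out = 27.038 kJ/mol
  T = 355.1 K: K = (2.229, 0.375), RR gives ψ = 0.513, H_out = 15.927 kJ/mol
  T = 345.6 K: K = (1.948, 0.319), RR gives ψ = 0.333, H_out = 9.965 kJ/mol
  T = 340.9 K: K = (1.817, 0.294), RR gives ψ = 0.228, H_out = 6.553 kJ/mol
  T = 343.2 K: K = (1.880, 0.306), RR gives ψ = 0.281, H_out = 8.278 kJ/mol
Linear interpolation between T = 340.9 (H_out = 6.553) and T = 343.2 (H_out = 8.278) on hF = 7.315 gives T ≈ 341.9 K, at which ψ = 0.25.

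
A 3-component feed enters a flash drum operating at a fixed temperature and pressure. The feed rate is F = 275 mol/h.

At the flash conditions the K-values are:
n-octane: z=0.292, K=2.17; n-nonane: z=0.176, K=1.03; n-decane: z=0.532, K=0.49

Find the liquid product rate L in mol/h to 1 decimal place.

L = 232.5 mol/h

Rachford–Rice: g(V/F) = Σ zᵢ(Kᵢ−1)/(1+V/F(Kᵢ−1)) = 0.
Check two-phase: ΣzᵢKᵢ = 1.076 > 1 and Σzᵢ/Kᵢ = 1.391 > 1, so g(0) = 0.076 > 0 and g(1) = -0.391 < 0.
Iterate (Newton) starting at V/F = 0.61:
  V/F = 0.610: g = -0.1893, g' = -0.428 → V/F = 0.168
  V/F = 0.168: g = -0.0058, g' = -0.445 → V/F = 0.155
Converged at V/F = 0.155.
Then V = V/F·F = 0.1546·275 = 42.5 mol/h and L = F − V = 232.5 mol/h.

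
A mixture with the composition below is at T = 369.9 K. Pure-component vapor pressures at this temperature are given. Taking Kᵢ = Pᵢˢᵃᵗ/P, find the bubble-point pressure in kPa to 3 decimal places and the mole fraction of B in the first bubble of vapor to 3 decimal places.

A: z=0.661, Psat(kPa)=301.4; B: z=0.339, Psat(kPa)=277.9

At the bubble point ψ → 0, so ΣzᵢKᵢ = 1 with Kᵢ = Pᵢˢᵃᵗ/P ⇒ P = ΣzᵢPᵢˢᵃᵗ.
P = 0.661·301.4 + 0.339·277.9 = 293.433 kPa
yᵢ = zᵢPᵢˢᵃᵗ/P ⇒ y_B = 0.339·277.9/293.433 = 0.321

Pbub = 293.433 kPa, y_B = 0.321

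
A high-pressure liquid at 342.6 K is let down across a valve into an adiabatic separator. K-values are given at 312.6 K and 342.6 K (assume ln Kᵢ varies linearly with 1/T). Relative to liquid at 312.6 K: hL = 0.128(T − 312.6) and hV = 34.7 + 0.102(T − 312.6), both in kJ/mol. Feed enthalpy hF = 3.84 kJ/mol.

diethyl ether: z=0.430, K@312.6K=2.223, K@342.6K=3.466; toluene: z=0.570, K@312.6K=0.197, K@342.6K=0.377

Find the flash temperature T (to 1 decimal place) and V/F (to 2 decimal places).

Adiabatic flash: solve Rachford–Rice at each trial T, then check hF = ψ·hV(T) + (1−ψ)·hL(T).
  T = 312.6 K: K = (2.223, 0.197), RR gives ψ = 0.069, H_out = 2.409 kJ/mol
  T = 342.6 K: K = (3.466, 0.377), RR gives ψ = 0.459, H_out = 19.411 kJ/mol
  T = 327.6 K: K = (2.804, 0.277), RR gives ψ = 0.278, H_out = 11.475 kJ/mol
  T = 320.1 K: K = (2.504, 0.234), RR gives ψ = 0.183, H_out = 7.258 kJ/mol
  T = 316.4 K: K = (2.363, 0.215), RR gives ψ = 0.130, H_out = 4.974 kJ/mol
  T = 314.5 K: K = (2.292, 0.206), RR gives ψ = 0.100, H_out = 3.724 kJ/mol
Linear interpolation between T = 314.5 (H_out = 3.724) and T = 316.4 (H_out = 4.974) on hF = 3.84 gives T ≈ 314.7 K, at which ψ = 0.10.

T = 314.7 K, V/F = 0.10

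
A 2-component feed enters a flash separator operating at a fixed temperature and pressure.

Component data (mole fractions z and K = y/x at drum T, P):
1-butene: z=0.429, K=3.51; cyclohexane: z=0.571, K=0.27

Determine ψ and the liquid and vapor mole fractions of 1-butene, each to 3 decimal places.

Let ψ = V/F and solve Σ zᵢ(Kᵢ−1)/(1+ψ(Kᵢ−1)) = 0.
Feasibility: ΣzᵢKᵢ = 1.660, Σzᵢ/Kᵢ = 2.237 — both > 1, two phases present.
Binary case is linear: z₁(K₁−1)(1+ψ(K₂−1)) + z₂(K₂−1)(1+ψ(K₁−1)) = 0
⇒ ψ = [z₁(K₁−1)+z₂(K₂−1)] / [−(K₁−1)(K₂−1)] = 0.6600/1.8323 = 0.360
Compositions from xᵢ = zᵢ/(1+ψ(Kᵢ−1)), yᵢ = Kᵢxᵢ:
  1-butene: x = 0.225, y = 0.791
  cyclohexane: x = 0.775, y = 0.209

ψ = 0.360, x_1-butene = 0.225, y_1-butene = 0.791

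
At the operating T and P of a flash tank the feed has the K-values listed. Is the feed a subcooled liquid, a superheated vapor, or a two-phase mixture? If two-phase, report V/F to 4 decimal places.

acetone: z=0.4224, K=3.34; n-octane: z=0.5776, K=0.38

two-phase, V/F = 0.4345

ΣzᵢKᵢ = 1.6303; Σzᵢ/Kᵢ = 1.6465.
Both exceed 1, so a two-phase solution exists.
Rachford–Rice: g(ψ) = Σ zᵢ(Kᵢ−1)/(1+ψ(Kᵢ−1)) = 0.
Newton iteration, ψ⁰ = 0.5:
  ψ = 0.5000: g = -0.06351, g' = -0.9575 → ψ = 0.4337
  ψ = 0.4337: g = 0.00077, g' = -0.9851 → ψ = 0.4345
Converged at ψ = 0.4345.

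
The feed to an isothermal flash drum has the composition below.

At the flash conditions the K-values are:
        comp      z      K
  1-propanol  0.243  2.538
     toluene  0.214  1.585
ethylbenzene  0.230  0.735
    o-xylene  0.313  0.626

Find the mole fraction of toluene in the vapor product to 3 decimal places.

Let ψ = V/F and solve Σ zᵢ(Kᵢ−1)/(1+ψ(Kᵢ−1)) = 0.
g(0) = ΣzᵢKᵢ − 1 = 0.321 and g(1) = 1 − Σzᵢ/Kᵢ = -0.044, so a root lies in (0, 1).
Newton iteration, ψ⁰ = 0.47:
  ψ = 0.470: g = 0.1035, g' = -0.324 → ψ = 0.789
  ψ = 0.789: g = 0.0113, g' = -0.266 → ψ = 0.832
Converged at ψ = 0.832.
Compositions from xᵢ = zᵢ/(1+ψ(Kᵢ−1)), yᵢ = Kᵢxᵢ:
  1-propanol: x = 0.107, y = 0.271
  toluene: x = 0.144, y = 0.228
  ethylbenzene: x = 0.295, y = 0.217
  o-xylene: x = 0.454, y = 0.284

y_toluene = 0.228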